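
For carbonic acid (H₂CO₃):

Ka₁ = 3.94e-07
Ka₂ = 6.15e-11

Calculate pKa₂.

pKa₂ = -log(Ka₂) = -log(6.15e-11) = 10.21.

pK_{a2} = 10.21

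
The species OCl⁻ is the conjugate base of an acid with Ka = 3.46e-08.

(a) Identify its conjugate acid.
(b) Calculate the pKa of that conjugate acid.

(a) The conjugate acid is formed by adding one H⁺ to OCl⁻, giving HOCl. (b) pKa = -log(Ka) = -log(3.46e-08) = 7.46.

Conjugate acid: HOCl; pK_a = 7.46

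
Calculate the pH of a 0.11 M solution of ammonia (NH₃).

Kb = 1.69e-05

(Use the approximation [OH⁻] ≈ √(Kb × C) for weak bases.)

[OH⁻] = √(Kb × C) = √(1.69e-05 × 0.11) = 1.3635e-03. pOH = 2.87, pH = 14 - pOH

pH = 11.13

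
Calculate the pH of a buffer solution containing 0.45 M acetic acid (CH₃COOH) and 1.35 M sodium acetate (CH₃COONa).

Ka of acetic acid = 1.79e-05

pKa = -log(1.79e-05) = 4.75. pH = pKa + log([A⁻]/[HA]) = 4.75 + log(1.35/0.45)

pH = 5.22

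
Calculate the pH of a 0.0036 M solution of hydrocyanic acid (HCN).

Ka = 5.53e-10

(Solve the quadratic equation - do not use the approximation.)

x² + Ka×x - Ka×C = 0. Using quadratic formula: [H⁺] = 1.4107e-06

pH = 5.85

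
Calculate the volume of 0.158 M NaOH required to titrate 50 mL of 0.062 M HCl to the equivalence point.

At equivalence: moles acid = moles base. moles HCl = 0.062 × 50/1000 = 0.0031 mol. V_base = moles / 0.158 × 1000 = 19.6 mL.

V_{base} = 19.6 mL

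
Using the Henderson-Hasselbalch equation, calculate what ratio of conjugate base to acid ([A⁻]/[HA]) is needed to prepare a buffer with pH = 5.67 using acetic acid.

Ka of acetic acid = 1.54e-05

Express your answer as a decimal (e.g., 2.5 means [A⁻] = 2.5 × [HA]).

pKa = -log(1.54e-05) = 4.8125. pH = pKa + log([A⁻]/[HA]), so log([A⁻]/[HA]) = pH − pKa = 5.67 − 4.8125 = 0.8575. [A⁻]/[HA] = 10^(0.8575) = 7.20

[A⁻]/[HA] = 7.20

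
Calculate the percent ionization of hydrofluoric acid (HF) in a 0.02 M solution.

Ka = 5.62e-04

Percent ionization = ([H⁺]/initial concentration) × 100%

Using Ka equilibrium: x² + Ka×x - Ka×C = 0. Solving: [H⁺] = 3.0834e-03. Percent = (3.0834e-03/0.02) × 100

Percent ionization = 15.4%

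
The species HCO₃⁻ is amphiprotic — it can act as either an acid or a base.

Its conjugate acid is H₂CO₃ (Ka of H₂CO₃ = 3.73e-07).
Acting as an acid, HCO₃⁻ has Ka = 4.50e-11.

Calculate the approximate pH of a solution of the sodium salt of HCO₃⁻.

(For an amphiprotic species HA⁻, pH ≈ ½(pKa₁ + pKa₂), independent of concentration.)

pKa₁ = -log(3.73e-07) = 6.43; pKa₂ = -log(4.50e-11) = 10.35. For an amphiprotic species, pH ≈ ½(pKa₁ + pKa₂) = ½(6.43 + 10.35) = 8.39.

pH = 8.39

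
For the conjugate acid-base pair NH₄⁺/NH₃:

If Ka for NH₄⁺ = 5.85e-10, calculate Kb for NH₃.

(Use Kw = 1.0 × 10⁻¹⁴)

For a conjugate pair Ka × Kb = Kw, so Kb = Kw/Ka = 1.0 × 10⁻¹⁴ / 5.85e-10 = 1.71e-05.

K_b = 1.71e-05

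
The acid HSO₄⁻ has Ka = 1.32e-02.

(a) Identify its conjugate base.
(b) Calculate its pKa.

(a) The conjugate base is formed by removing one H⁺ from HSO₄⁻, giving SO₄²⁻. (b) pKa = -log(Ka) = -log(1.32e-02) = 1.88.

Conjugate base: SO₄²⁻; pK_a = 1.88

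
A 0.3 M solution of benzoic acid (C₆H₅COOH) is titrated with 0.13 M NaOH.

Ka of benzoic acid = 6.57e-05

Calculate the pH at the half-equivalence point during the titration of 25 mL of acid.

At half-equivalence [HA] = [A⁻], so Henderson-Hasselbalch gives pH = pKa = -log(6.57e-05) = 4.18.

pH = pKa = 4.18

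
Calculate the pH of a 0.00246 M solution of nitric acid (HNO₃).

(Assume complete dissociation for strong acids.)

[H⁺] = 0.00246 M for strong acid. pH = -log[H⁺] = -log(0.00246)

pH = 2.61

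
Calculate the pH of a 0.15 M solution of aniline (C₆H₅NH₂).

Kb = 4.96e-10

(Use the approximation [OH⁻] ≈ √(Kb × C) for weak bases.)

[OH⁻] = √(Kb × C) = √(4.96e-10 × 0.15) = 8.6255e-06. pOH = 5.06, pH = 14 - pOH

pH = 8.94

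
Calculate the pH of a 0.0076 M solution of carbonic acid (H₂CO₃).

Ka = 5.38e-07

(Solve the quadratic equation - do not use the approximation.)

x² + Ka×x - Ka×C = 0. Using quadratic formula: [H⁺] = 6.3675e-05

pH = 4.20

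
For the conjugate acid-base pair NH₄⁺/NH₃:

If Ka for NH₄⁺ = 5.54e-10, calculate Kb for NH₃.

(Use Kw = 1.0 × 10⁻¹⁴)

For a conjugate pair Ka × Kb = Kw, so Kb = Kw/Ka = 1.0 × 10⁻¹⁴ / 5.54e-10 = 1.81e-05.

K_b = 1.81e-05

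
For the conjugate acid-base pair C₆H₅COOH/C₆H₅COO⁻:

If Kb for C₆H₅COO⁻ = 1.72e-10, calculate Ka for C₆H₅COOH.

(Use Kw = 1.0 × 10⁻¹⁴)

For a conjugate pair Ka × Kb = Kw, so Ka = Kw/Kb = 1.0 × 10⁻¹⁴ / 1.72e-10 = 5.81e-05.

K_a = 5.81e-05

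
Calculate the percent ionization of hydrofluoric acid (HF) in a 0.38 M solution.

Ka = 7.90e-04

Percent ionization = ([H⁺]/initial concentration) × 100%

Using Ka equilibrium: x² + Ka×x - Ka×C = 0. Solving: [H⁺] = 1.6936e-02. Percent = (1.6936e-02/0.38) × 100

Percent ionization = 4.46%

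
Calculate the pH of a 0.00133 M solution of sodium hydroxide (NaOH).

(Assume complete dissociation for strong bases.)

[OH⁻] = 0.00133 M for strong base. pOH = -log[OH⁻] = 2.88, pH = 14 - pOH

pH = 11.12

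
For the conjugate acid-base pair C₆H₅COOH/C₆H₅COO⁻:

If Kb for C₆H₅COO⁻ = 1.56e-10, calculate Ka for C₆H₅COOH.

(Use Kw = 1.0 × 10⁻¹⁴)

For a conjugate pair Ka × Kb = Kw, so Ka = Kw/Kb = 1.0 × 10⁻¹⁴ / 1.56e-10 = 6.41e-05.

K_a = 6.41e-05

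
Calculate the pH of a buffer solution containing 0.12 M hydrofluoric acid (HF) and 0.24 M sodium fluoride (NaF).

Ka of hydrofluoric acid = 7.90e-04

pKa = -log(7.90e-04) = 3.10. pH = pKa + log([A⁻]/[HA]) = 3.10 + log(0.24/0.12)

pH = 3.40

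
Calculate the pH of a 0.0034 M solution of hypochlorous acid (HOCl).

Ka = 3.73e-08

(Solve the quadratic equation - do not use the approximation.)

x² + Ka×x - Ka×C = 0. Using quadratic formula: [H⁺] = 1.1243e-05

pH = 4.95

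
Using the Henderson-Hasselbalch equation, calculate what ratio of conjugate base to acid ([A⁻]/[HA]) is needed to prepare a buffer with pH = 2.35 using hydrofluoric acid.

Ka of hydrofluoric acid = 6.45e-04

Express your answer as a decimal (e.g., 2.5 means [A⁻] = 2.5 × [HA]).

pKa = -log(6.45e-04) = 3.1904. pH = pKa + log([A⁻]/[HA]), so log([A⁻]/[HA]) = pH − pKa = 2.35 − 3.1904 = -0.8404. [A⁻]/[HA] = 10^(-0.8404) = 0.144

[A⁻]/[HA] = 0.144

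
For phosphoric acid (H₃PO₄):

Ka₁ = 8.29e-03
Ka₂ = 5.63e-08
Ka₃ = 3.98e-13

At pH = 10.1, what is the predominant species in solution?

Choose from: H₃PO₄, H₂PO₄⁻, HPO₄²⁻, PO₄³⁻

pKa₁ = 2.08, pKa₂ = 7.25, pKa₃ = 12.40. For a polyprotic acid the predominant species crosses at each pKa: below pKa_n the protonated form dominates, above it the deprotonated form does. At pH = 10.1, the predominant species is HPO₄²⁻.

HPO₄²⁻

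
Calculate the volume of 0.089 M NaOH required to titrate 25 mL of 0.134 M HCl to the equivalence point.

At equivalence: moles acid = moles base. moles HCl = 0.134 × 25/1000 = 0.00335 mol. V_base = moles / 0.089 × 1000 = 37.6 mL.

V_{base} = 37.6 mL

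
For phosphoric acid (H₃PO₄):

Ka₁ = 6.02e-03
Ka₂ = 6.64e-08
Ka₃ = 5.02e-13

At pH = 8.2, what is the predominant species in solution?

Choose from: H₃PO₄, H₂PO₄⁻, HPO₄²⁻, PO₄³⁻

pKa₁ = 2.22, pKa₂ = 7.18, pKa₃ = 12.30. For a polyprotic acid the predominant species crosses at each pKa: below pKa_n the protonated form dominates, above it the deprotonated form does. At pH = 8.2, the predominant species is HPO₄²⁻.

HPO₄²⁻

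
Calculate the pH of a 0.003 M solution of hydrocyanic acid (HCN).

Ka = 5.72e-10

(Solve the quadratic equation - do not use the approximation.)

x² + Ka×x - Ka×C = 0. Using quadratic formula: [H⁺] = 1.3097e-06

pH = 5.88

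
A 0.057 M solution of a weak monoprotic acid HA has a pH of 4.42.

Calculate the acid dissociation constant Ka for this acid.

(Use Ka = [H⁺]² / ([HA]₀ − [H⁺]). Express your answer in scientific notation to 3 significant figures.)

[H⁺] = 10^(−pH) = 10^(−4.42) = 3.802e-05 M. For HA ⇌ H⁺ + A⁻, Ka = [H⁺][A⁻]/[HA] = [H⁺]² / ([HA]₀ − [H⁺]) = (3.802e-05)² / (0.057 − 3.802e-05) = 2.54e-08.

K_a = 2.54e-08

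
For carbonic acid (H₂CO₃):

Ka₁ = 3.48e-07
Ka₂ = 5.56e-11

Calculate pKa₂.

pKa₂ = -log(Ka₂) = -log(5.56e-11) = 10.25.

pK_{a2} = 10.25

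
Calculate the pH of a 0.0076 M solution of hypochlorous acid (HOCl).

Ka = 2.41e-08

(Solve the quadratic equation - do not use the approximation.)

x² + Ka×x - Ka×C = 0. Using quadratic formula: [H⁺] = 1.3522e-05

pH = 4.87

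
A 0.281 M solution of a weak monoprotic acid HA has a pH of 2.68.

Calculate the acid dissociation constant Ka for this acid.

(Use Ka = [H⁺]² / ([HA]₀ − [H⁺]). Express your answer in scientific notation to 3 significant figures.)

[H⁺] = 10^(−pH) = 10^(−2.68) = 2.089e-03 M. For HA ⇌ H⁺ + A⁻, Ka = [H⁺][A⁻]/[HA] = [H⁺]² / ([HA]₀ − [H⁺]) = (2.089e-03)² / (0.281 − 2.089e-03) = 1.57e-05.

K_a = 1.57e-05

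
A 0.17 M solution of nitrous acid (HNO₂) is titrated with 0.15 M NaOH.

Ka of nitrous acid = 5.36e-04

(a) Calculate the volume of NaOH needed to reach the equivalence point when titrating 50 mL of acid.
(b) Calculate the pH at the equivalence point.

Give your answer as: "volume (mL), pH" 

moles acid = 0.17 × 50/1000 = 0.0085 mol; V_base = moles/0.15 × 1000 = 56.7 mL. At equivalence only the conjugate base is present: [A⁻] = 0.0085/0.107 = 7.9687e-02 M. Kb = Kw/Ka = 1.87e-11; [OH⁻] = √(Kb × [A⁻]) = 1.2193e-06; pOH = 5.91; pH = 14 - pOH = 8.09.

V = 56.7 mL, pH = 8.09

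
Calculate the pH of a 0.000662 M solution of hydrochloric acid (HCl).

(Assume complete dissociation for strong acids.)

[H⁺] = 0.000662 M for strong acid. pH = -log[H⁺] = -log(0.000662)

pH = 3.18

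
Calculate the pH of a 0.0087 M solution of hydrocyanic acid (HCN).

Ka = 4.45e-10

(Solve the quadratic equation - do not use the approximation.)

x² + Ka×x - Ka×C = 0. Using quadratic formula: [H⁺] = 1.9674e-06

pH = 5.71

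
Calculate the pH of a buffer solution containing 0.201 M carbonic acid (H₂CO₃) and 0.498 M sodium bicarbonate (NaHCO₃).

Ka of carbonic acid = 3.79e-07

pKa = -log(3.79e-07) = 6.42. pH = pKa + log([A⁻]/[HA]) = 6.42 + log(0.498/0.201)

pH = 6.82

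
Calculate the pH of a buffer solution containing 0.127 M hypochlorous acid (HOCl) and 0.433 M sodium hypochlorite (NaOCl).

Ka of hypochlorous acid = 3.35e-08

pKa = -log(3.35e-08) = 7.47. pH = pKa + log([A⁻]/[HA]) = 7.47 + log(0.433/0.127)

pH = 8.01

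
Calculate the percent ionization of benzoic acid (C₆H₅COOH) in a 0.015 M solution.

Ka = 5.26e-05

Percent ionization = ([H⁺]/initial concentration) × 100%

Using Ka equilibrium: x² + Ka×x - Ka×C = 0. Solving: [H⁺] = 8.6235e-04. Percent = (8.6235e-04/0.015) × 100

Percent ionization = 5.75%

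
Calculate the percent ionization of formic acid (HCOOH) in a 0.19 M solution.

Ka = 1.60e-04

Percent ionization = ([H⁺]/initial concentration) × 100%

Using Ka equilibrium: x² + Ka×x - Ka×C = 0. Solving: [H⁺] = 5.4342e-03. Percent = (5.4342e-03/0.19) × 100

Percent ionization = 2.86%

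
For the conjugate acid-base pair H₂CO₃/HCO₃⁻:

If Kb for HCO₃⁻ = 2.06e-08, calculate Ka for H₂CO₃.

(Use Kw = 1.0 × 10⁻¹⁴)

For a conjugate pair Ka × Kb = Kw, so Ka = Kw/Kb = 1.0 × 10⁻¹⁴ / 2.06e-08 = 4.85e-07.

K_a = 4.85e-07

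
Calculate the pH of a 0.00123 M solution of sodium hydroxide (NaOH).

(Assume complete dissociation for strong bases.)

[OH⁻] = 0.00123 M for strong base. pOH = -log[OH⁻] = 2.91, pH = 14 - pOH

pH = 11.09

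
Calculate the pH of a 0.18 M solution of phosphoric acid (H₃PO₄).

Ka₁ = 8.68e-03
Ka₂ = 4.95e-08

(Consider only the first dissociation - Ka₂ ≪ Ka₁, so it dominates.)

First dissociation dominates. From Ka₁ = [H⁺][HA⁻]/[H₂A], x² + Ka₁·x − Ka₁·C = 0 with C = 0.18 M and Ka₁ = 8.68e-03. Solving: [H⁺] = (−Ka₁ + √(Ka₁² + 4·Ka₁·C)) / 2 = 3.5425e-02 M. pH = -log(3.5425e-02) = 1.45.

pH = 1.45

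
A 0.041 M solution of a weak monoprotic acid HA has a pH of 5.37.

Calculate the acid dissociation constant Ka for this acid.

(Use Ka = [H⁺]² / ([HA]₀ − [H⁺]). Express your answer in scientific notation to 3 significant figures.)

[H⁺] = 10^(−pH) = 10^(−5.37) = 4.266e-06 M. For HA ⇌ H⁺ + A⁻, Ka = [H⁺][A⁻]/[HA] = [H⁺]² / ([HA]₀ − [H⁺]) = (4.266e-06)² / (0.041 − 4.266e-06) = 4.44e-10.

K_a = 4.44e-10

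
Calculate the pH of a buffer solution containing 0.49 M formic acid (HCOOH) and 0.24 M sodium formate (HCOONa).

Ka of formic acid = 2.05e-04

pKa = -log(2.05e-04) = 3.69. pH = pKa + log([A⁻]/[HA]) = 3.69 + log(0.24/0.49)

pH = 3.38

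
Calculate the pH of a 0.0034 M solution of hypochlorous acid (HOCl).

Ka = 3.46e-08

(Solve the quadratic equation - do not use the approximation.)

x² + Ka×x - Ka×C = 0. Using quadratic formula: [H⁺] = 1.0829e-05

pH = 4.97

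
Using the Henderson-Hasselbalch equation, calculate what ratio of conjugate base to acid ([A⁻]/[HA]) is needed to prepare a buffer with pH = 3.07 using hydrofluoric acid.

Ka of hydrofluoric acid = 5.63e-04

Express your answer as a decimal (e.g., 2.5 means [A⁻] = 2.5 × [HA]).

pKa = -log(5.63e-04) = 3.2495. pH = pKa + log([A⁻]/[HA]), so log([A⁻]/[HA]) = pH − pKa = 3.07 − 3.2495 = -0.1795. [A⁻]/[HA] = 10^(-0.1795) = 0.661

[A⁻]/[HA] = 0.661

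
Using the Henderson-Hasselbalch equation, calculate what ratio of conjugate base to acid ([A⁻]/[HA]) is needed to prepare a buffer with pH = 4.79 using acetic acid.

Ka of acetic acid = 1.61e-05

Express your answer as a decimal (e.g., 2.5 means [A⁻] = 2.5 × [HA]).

pKa = -log(1.61e-05) = 4.7932. pH = pKa + log([A⁻]/[HA]), so log([A⁻]/[HA]) = pH − pKa = 4.79 − 4.7932 = -0.0032. [A⁻]/[HA] = 10^(-0.0032) = 0.993

[A⁻]/[HA] = 0.993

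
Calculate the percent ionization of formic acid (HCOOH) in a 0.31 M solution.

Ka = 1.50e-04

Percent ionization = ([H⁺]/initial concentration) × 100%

Using Ka equilibrium: x² + Ka×x - Ka×C = 0. Solving: [H⁺] = 6.7445e-03. Percent = (6.7445e-03/0.31) × 100

Percent ionization = 2.18%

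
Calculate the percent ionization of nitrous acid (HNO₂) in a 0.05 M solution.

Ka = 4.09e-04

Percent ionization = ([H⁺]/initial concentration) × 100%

Using Ka equilibrium: x² + Ka×x - Ka×C = 0. Solving: [H⁺] = 4.3223e-03. Percent = (4.3223e-03/0.05) × 100

Percent ionization = 8.64%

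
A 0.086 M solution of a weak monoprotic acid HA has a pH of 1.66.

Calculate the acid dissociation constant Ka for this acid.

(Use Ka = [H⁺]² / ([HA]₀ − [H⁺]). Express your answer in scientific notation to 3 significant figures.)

[H⁺] = 10^(−pH) = 10^(−1.66) = 2.188e-02 M. For HA ⇌ H⁺ + A⁻, Ka = [H⁺][A⁻]/[HA] = [H⁺]² / ([HA]₀ − [H⁺]) = (2.188e-02)² / (0.086 − 2.188e-02) = 7.46e-03.

K_a = 7.46e-03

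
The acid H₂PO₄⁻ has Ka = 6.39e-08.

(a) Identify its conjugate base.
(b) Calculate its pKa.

(a) The conjugate base is formed by removing one H⁺ from H₂PO₄⁻, giving HPO₄²⁻. (b) pKa = -log(Ka) = -log(6.39e-08) = 7.19.

Conjugate base: HPO₄²⁻; pK_a = 7.19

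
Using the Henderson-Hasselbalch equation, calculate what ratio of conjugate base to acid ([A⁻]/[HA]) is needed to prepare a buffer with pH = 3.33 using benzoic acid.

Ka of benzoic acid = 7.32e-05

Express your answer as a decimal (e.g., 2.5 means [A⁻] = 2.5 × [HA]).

pKa = -log(7.32e-05) = 4.1355. pH = pKa + log([A⁻]/[HA]), so log([A⁻]/[HA]) = pH − pKa = 3.33 − 4.1355 = -0.8055. [A⁻]/[HA] = 10^(-0.8055) = 0.156

[A⁻]/[HA] = 0.156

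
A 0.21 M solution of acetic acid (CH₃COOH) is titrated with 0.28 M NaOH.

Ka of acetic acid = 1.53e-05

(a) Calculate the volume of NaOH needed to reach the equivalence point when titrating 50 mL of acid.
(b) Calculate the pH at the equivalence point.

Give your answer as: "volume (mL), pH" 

moles acid = 0.21 × 50/1000 = 0.0105 mol; V_base = moles/0.28 × 1000 = 37.5 mL. At equivalence only the conjugate base is present: [A⁻] = 0.0105/0.087 = 1.2000e-01 M. Kb = Kw/Ka = 6.54e-10; [OH⁻] = √(Kb × [A⁻]) = 8.8561e-06; pOH = 5.05; pH = 14 - pOH = 8.95.

V = 37.5 mL, pH = 8.95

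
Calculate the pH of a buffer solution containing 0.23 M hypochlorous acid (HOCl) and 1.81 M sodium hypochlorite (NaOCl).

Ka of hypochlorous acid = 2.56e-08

pKa = -log(2.56e-08) = 7.59. pH = pKa + log([A⁻]/[HA]) = 7.59 + log(1.81/0.23)

pH = 8.49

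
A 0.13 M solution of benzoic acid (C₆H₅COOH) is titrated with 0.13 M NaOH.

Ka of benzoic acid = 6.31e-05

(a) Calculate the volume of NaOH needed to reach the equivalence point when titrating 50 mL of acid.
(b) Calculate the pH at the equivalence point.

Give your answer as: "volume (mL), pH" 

moles acid = 0.13 × 50/1000 = 0.0065 mol; V_base = moles/0.13 × 1000 = 50.0 mL. At equivalence only the conjugate base is present: [A⁻] = 0.0065/0.100 = 6.5000e-02 M. Kb = Kw/Ka = 1.58e-10; [OH⁻] = √(Kb × [A⁻]) = 3.2095e-06; pOH = 5.49; pH = 14 - pOH = 8.51.

V = 50.0 mL, pH = 8.51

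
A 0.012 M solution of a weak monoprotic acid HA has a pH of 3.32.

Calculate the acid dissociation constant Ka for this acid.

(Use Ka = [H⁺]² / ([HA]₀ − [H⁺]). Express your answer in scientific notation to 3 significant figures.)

[H⁺] = 10^(−pH) = 10^(−3.32) = 4.786e-04 M. For HA ⇌ H⁺ + A⁻, Ka = [H⁺][A⁻]/[HA] = [H⁺]² / ([HA]₀ − [H⁺]) = (4.786e-04)² / (0.012 − 4.786e-04) = 1.99e-05.

K_a = 1.99e-05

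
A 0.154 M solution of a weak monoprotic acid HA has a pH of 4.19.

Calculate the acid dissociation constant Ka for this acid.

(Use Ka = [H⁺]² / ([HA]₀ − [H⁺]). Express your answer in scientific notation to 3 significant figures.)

[H⁺] = 10^(−pH) = 10^(−4.19) = 6.457e-05 M. For HA ⇌ H⁺ + A⁻, Ka = [H⁺][A⁻]/[HA] = [H⁺]² / ([HA]₀ − [H⁺]) = (6.457e-05)² / (0.154 − 6.457e-05) = 2.71e-08.

K_a = 2.71e-08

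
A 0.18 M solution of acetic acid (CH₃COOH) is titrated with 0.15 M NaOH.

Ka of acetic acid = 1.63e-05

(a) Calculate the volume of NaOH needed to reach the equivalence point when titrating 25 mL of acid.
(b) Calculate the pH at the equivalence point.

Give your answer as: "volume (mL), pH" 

moles acid = 0.18 × 25/1000 = 0.0045 mol; V_base = moles/0.15 × 1000 = 30.0 mL. At equivalence only the conjugate base is present: [A⁻] = 0.0045/0.055 = 8.1818e-02 M. Kb = Kw/Ka = 6.13e-10; [OH⁻] = √(Kb × [A⁻]) = 7.0849e-06; pOH = 5.15; pH = 14 - pOH = 8.85.

V = 30.0 mL, pH = 8.85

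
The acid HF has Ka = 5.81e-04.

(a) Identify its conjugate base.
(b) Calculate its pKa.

(a) The conjugate base is formed by removing one H⁺ from HF, giving F⁻. (b) pKa = -log(Ka) = -log(5.81e-04) = 3.24.

Conjugate base: F⁻; pK_a = 3.24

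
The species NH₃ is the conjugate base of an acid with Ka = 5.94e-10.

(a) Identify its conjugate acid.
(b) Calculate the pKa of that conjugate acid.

(a) The conjugate acid is formed by adding one H⁺ to NH₃, giving NH₄⁺. (b) pKa = -log(Ka) = -log(5.94e-10) = 9.23.

Conjugate acid: NH₄⁺; pK_a = 9.23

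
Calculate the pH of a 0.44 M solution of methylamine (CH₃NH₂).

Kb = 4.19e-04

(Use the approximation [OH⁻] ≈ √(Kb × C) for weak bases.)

[OH⁻] = √(Kb × C) = √(4.19e-04 × 0.44) = 1.3578e-02. pOH = 1.87, pH = 14 - pOH

pH = 12.13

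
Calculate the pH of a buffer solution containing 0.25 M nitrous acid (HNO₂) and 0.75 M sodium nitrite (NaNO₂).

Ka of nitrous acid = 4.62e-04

pKa = -log(4.62e-04) = 3.34. pH = pKa + log([A⁻]/[HA]) = 3.34 + log(0.75/0.25)

pH = 3.81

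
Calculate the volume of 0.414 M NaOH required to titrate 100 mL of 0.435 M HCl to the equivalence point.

At equivalence: moles acid = moles base. moles HCl = 0.435 × 100/1000 = 0.0435 mol. V_base = moles / 0.414 × 1000 = 105.1 mL.

V_{base} = 105.1 mL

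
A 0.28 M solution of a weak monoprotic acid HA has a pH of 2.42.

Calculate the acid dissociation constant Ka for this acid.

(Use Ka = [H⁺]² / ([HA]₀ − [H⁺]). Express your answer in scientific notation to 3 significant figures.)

[H⁺] = 10^(−pH) = 10^(−2.42) = 3.802e-03 M. For HA ⇌ H⁺ + A⁻, Ka = [H⁺][A⁻]/[HA] = [H⁺]² / ([HA]₀ − [H⁺]) = (3.802e-03)² / (0.28 − 3.802e-03) = 5.23e-05.

K_a = 5.23e-05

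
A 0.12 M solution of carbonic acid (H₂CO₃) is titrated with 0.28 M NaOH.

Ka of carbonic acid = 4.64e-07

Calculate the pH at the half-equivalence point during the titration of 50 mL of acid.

At half-equivalence [HA] = [A⁻], so Henderson-Hasselbalch gives pH = pKa = -log(4.64e-07) = 6.33.

pH = pKa = 6.33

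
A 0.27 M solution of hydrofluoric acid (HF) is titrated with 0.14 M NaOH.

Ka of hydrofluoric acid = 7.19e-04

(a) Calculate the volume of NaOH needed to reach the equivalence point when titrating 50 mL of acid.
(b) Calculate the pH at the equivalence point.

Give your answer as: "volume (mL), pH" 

moles acid = 0.27 × 50/1000 = 0.0135 mol; V_base = moles/0.14 × 1000 = 96.4 mL. At equivalence only the conjugate base is present: [A⁻] = 0.0135/0.146 = 9.2195e-02 M. Kb = Kw/Ka = 1.39e-11; [OH⁻] = √(Kb × [A⁻]) = 1.1324e-06; pOH = 5.95; pH = 14 - pOH = 8.05.

V = 96.4 mL, pH = 8.05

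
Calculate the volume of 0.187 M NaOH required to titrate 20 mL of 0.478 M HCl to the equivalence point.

At equivalence: moles acid = moles base. moles HCl = 0.478 × 20/1000 = 0.00956 mol. V_base = moles / 0.187 × 1000 = 51.1 mL.

V_{base} = 51.1 mL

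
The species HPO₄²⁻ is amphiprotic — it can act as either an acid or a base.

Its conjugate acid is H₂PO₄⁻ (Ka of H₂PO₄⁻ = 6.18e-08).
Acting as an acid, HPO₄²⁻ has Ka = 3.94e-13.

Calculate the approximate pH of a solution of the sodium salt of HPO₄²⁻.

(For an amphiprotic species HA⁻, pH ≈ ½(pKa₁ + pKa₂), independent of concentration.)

pKa₁ = -log(6.18e-08) = 7.21; pKa₂ = -log(3.94e-13) = 12.40. For an amphiprotic species, pH ≈ ½(pKa₁ + pKa₂) = ½(7.21 + 12.40) = 9.81.

pH = 9.81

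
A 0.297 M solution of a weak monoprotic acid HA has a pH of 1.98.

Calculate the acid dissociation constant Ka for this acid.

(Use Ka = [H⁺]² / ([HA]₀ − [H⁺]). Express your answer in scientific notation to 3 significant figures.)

[H⁺] = 10^(−pH) = 10^(−1.98) = 1.047e-02 M. For HA ⇌ H⁺ + A⁻, Ka = [H⁺][A⁻]/[HA] = [H⁺]² / ([HA]₀ − [H⁺]) = (1.047e-02)² / (0.297 − 1.047e-02) = 3.83e-04.

K_a = 3.83e-04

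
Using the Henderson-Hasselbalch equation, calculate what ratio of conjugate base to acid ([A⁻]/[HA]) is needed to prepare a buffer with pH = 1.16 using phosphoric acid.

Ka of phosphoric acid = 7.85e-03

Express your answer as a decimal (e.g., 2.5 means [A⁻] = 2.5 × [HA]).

pKa = -log(7.85e-03) = 2.1051. pH = pKa + log([A⁻]/[HA]), so log([A⁻]/[HA]) = pH − pKa = 1.16 − 2.1051 = -0.9451. [A⁻]/[HA] = 10^(-0.9451) = 0.113

[A⁻]/[HA] = 0.113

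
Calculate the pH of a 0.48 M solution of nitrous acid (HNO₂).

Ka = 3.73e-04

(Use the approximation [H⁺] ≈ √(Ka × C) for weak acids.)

[H⁺] = √(Ka × C) = √(3.73e-04 × 0.48) = 1.3381e-02. pH = -log(1.3381e-02)

pH = 1.87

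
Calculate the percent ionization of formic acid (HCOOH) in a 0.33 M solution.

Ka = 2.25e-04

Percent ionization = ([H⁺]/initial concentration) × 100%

Using Ka equilibrium: x² + Ka×x - Ka×C = 0. Solving: [H⁺] = 8.5051e-03. Percent = (8.5051e-03/0.33) × 100

Percent ionization = 2.58%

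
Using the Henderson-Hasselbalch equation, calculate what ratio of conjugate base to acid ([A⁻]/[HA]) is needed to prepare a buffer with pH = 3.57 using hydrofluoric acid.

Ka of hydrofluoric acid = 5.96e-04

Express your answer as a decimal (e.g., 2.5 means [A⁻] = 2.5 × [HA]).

pKa = -log(5.96e-04) = 3.2248. pH = pKa + log([A⁻]/[HA]), so log([A⁻]/[HA]) = pH − pKa = 3.57 − 3.2248 = 0.3452. [A⁻]/[HA] = 10^(0.3452) = 2.21

[A⁻]/[HA] = 2.21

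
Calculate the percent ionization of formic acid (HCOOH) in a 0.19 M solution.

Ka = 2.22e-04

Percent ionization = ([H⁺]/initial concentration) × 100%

Using Ka equilibrium: x² + Ka×x - Ka×C = 0. Solving: [H⁺] = 6.3846e-03. Percent = (6.3846e-03/0.19) × 100

Percent ionization = 3.36%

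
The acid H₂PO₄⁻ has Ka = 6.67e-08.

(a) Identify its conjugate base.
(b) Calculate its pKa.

(a) The conjugate base is formed by removing one H⁺ from H₂PO₄⁻, giving HPO₄²⁻. (b) pKa = -log(Ka) = -log(6.67e-08) = 7.18.

Conjugate base: HPO₄²⁻; pK_a = 7.18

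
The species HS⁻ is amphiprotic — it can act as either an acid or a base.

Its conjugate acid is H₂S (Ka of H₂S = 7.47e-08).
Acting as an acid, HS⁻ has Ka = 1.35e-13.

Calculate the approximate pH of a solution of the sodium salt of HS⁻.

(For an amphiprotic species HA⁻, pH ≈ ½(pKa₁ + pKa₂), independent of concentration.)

pKa₁ = -log(7.47e-08) = 7.13; pKa₂ = -log(1.35e-13) = 12.87. For an amphiprotic species, pH ≈ ½(pKa₁ + pKa₂) = ½(7.13 + 12.87) = 10.00.

pH = 10.00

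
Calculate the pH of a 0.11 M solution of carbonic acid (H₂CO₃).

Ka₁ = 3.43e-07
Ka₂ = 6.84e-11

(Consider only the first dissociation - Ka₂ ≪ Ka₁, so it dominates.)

First dissociation dominates. From Ka₁ = [H⁺][HA⁻]/[H₂A], x² + Ka₁·x − Ka₁·C = 0 with C = 0.11 M and Ka₁ = 3.43e-07. Solving: [H⁺] = (−Ka₁ + √(Ka₁² + 4·Ka₁·C)) / 2 = 1.9407e-04 M. pH = -log(1.9407e-04) = 3.71.

pH = 3.71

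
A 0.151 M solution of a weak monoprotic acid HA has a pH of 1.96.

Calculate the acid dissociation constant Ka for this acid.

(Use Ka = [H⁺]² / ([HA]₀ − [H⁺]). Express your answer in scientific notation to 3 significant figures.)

[H⁺] = 10^(−pH) = 10^(−1.96) = 1.096e-02 M. For HA ⇌ H⁺ + A⁻, Ka = [H⁺][A⁻]/[HA] = [H⁺]² / ([HA]₀ − [H⁺]) = (1.096e-02)² / (0.151 − 1.096e-02) = 8.59e-04.

K_a = 8.59e-04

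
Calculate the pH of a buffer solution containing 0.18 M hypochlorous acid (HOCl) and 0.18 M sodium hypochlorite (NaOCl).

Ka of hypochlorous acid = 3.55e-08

pKa = -log(3.55e-08) = 7.45. pH = pKa + log([A⁻]/[HA]) = 7.45 + log(0.18/0.18)

pH = 7.45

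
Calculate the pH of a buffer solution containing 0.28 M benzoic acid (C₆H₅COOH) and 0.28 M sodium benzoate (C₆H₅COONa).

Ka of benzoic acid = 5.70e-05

pKa = -log(5.70e-05) = 4.24. pH = pKa + log([A⁻]/[HA]) = 4.24 + log(0.28/0.28)

pH = 4.24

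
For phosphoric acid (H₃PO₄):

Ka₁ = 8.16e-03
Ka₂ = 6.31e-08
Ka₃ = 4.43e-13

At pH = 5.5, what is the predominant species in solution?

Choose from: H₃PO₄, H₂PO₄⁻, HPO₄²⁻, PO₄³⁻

pKa₁ = 2.09, pKa₂ = 7.20, pKa₃ = 12.35. For a polyprotic acid the predominant species crosses at each pKa: below pKa_n the protonated form dominates, above it the deprotonated form does. At pH = 5.5, the predominant species is H₂PO₄⁻.

H₂PO₄⁻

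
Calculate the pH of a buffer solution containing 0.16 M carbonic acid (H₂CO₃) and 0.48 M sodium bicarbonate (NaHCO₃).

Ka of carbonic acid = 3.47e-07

pKa = -log(3.47e-07) = 6.46. pH = pKa + log([A⁻]/[HA]) = 6.46 + log(0.48/0.16)

pH = 6.94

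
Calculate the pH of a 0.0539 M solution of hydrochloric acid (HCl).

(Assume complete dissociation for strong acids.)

[H⁺] = 0.0539 M for strong acid. pH = -log[H⁺] = -log(0.0539)

pH = 1.27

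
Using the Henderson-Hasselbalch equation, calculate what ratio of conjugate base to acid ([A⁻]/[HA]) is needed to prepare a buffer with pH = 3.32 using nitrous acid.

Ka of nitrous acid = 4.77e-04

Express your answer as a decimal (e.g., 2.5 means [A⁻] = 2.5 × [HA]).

pKa = -log(4.77e-04) = 3.3215. pH = pKa + log([A⁻]/[HA]), so log([A⁻]/[HA]) = pH − pKa = 3.32 − 3.3215 = -0.0015. [A⁻]/[HA] = 10^(-0.0015) = 0.997

[A⁻]/[HA] = 0.997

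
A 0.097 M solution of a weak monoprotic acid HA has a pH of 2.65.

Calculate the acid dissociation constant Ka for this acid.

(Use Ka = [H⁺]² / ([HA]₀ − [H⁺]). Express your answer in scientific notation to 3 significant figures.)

[H⁺] = 10^(−pH) = 10^(−2.65) = 2.239e-03 M. For HA ⇌ H⁺ + A⁻, Ka = [H⁺][A⁻]/[HA] = [H⁺]² / ([HA]₀ − [H⁺]) = (2.239e-03)² / (0.097 − 2.239e-03) = 5.29e-05.

K_a = 5.29e-05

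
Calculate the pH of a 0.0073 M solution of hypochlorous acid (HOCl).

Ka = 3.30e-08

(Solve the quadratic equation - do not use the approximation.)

x² + Ka×x - Ka×C = 0. Using quadratic formula: [H⁺] = 1.5504e-05

pH = 4.81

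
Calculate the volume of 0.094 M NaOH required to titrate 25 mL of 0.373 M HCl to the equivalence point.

At equivalence: moles acid = moles base. moles HCl = 0.373 × 25/1000 = 0.009325 mol. V_base = moles / 0.094 × 1000 = 99.2 mL.

V_{base} = 99.2 mL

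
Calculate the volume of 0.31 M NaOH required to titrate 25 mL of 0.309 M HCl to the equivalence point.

At equivalence: moles acid = moles base. moles HCl = 0.309 × 25/1000 = 0.007725 mol. V_base = moles / 0.31 × 1000 = 24.9 mL.

V_{base} = 24.9 mL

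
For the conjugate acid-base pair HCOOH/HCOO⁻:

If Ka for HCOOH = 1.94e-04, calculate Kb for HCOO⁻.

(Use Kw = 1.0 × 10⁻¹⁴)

For a conjugate pair Ka × Kb = Kw, so Kb = Kw/Ka = 1.0 × 10⁻¹⁴ / 1.94e-04 = 5.15e-11.

K_b = 5.15e-11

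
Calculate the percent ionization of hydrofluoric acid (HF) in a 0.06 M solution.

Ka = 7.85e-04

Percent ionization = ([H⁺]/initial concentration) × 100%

Using Ka equilibrium: x² + Ka×x - Ka×C = 0. Solving: [H⁺] = 6.4817e-03. Percent = (6.4817e-03/0.06) × 100

Percent ionization = 10.8%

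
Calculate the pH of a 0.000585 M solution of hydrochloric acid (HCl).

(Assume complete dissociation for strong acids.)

[H⁺] = 0.000585 M for strong acid. pH = -log[H⁺] = -log(0.000585)

pH = 3.23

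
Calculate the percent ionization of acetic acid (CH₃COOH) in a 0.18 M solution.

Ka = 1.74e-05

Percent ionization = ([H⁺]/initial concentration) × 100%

Using Ka equilibrium: x² + Ka×x - Ka×C = 0. Solving: [H⁺] = 1.7611e-03. Percent = (1.7611e-03/0.18) × 100

Percent ionization = 0.978%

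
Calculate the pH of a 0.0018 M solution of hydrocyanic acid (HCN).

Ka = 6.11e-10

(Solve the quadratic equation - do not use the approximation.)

x² + Ka×x - Ka×C = 0. Using quadratic formula: [H⁺] = 1.0484e-06

pH = 5.98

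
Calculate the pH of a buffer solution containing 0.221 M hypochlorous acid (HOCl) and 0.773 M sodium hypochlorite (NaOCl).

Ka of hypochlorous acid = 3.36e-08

pKa = -log(3.36e-08) = 7.47. pH = pKa + log([A⁻]/[HA]) = 7.47 + log(0.773/0.221)

pH = 8.02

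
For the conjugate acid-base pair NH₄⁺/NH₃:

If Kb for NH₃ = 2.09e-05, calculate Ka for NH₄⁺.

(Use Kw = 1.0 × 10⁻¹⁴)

For a conjugate pair Ka × Kb = Kw, so Ka = Kw/Kb = 1.0 × 10⁻¹⁴ / 2.09e-05 = 4.78e-10.

K_a = 4.78e-10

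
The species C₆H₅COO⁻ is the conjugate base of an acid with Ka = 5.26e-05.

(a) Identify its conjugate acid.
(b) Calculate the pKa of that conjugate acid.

(a) The conjugate acid is formed by adding one H⁺ to C₆H₅COO⁻, giving C₆H₅COOH. (b) pKa = -log(Ka) = -log(5.26e-05) = 4.28.

Conjugate acid: C₆H₅COOH; pK_a = 4.28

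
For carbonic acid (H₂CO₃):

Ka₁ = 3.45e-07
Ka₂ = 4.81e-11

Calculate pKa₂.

pKa₂ = -log(Ka₂) = -log(4.81e-11) = 10.32.

pK_{a2} = 10.32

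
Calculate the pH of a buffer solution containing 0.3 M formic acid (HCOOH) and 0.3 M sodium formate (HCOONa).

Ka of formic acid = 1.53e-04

pKa = -log(1.53e-04) = 3.82. pH = pKa + log([A⁻]/[HA]) = 3.82 + log(0.3/0.3)

pH = 3.82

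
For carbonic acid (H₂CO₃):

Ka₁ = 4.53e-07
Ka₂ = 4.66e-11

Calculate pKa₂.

pKa₂ = -log(Ka₂) = -log(4.66e-11) = 10.33.

pK_{a2} = 10.33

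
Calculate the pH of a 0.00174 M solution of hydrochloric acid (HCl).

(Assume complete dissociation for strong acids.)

[H⁺] = 0.00174 M for strong acid. pH = -log[H⁺] = -log(0.00174)

pH = 2.76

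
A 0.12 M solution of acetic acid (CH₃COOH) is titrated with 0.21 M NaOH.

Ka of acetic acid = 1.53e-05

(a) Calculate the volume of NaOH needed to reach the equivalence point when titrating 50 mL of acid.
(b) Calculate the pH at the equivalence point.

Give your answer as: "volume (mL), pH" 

moles acid = 0.12 × 50/1000 = 0.006 mol; V_base = moles/0.21 × 1000 = 28.6 mL. At equivalence only the conjugate base is present: [A⁻] = 0.006/0.079 = 7.6364e-02 M. Kb = Kw/Ka = 6.54e-10; [OH⁻] = √(Kb × [A⁻]) = 7.0648e-06; pOH = 5.15; pH = 14 - pOH = 8.85.

V = 28.6 mL, pH = 8.85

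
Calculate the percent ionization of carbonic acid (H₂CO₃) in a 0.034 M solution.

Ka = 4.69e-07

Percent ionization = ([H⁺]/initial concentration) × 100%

Using Ka equilibrium: x² + Ka×x - Ka×C = 0. Solving: [H⁺] = 1.2604e-04. Percent = (1.2604e-04/0.034) × 100

Percent ionization = 0.371%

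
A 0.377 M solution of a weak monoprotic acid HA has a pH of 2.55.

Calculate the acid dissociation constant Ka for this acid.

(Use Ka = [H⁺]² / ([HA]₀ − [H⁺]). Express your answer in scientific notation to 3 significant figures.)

[H⁺] = 10^(−pH) = 10^(−2.55) = 2.818e-03 M. For HA ⇌ H⁺ + A⁻, Ka = [H⁺][A⁻]/[HA] = [H⁺]² / ([HA]₀ − [H⁺]) = (2.818e-03)² / (0.377 − 2.818e-03) = 2.12e-05.

K_a = 2.12e-05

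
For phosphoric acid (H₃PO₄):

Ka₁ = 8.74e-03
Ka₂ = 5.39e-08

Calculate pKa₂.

pKa₂ = -log(Ka₂) = -log(5.39e-08) = 7.27.

pK_{a2} = 7.27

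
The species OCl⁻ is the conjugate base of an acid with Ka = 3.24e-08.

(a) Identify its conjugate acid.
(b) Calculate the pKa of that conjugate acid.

(a) The conjugate acid is formed by adding one H⁺ to OCl⁻, giving HOCl. (b) pKa = -log(Ka) = -log(3.24e-08) = 7.49.

Conjugate acid: HOCl; pK_a = 7.49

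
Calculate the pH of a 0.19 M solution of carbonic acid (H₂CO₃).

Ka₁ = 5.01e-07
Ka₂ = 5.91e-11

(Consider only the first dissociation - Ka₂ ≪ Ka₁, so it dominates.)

First dissociation dominates. From Ka₁ = [H⁺][HA⁻]/[H₂A], x² + Ka₁·x − Ka₁·C = 0 with C = 0.19 M and Ka₁ = 5.01e-07. Solving: [H⁺] = (−Ka₁ + √(Ka₁² + 4·Ka₁·C)) / 2 = 3.0828e-04 M. pH = -log(3.0828e-04) = 3.51.

pH = 3.51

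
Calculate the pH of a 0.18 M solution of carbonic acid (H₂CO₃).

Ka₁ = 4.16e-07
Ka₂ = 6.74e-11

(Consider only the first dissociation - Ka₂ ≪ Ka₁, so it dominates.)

First dissociation dominates. From Ka₁ = [H⁺][HA⁻]/[H₂A], x² + Ka₁·x − Ka₁·C = 0 with C = 0.18 M and Ka₁ = 4.16e-07. Solving: [H⁺] = (−Ka₁ + √(Ka₁² + 4·Ka₁·C)) / 2 = 2.7343e-04 M. pH = -log(2.7343e-04) = 3.56.

pH = 3.56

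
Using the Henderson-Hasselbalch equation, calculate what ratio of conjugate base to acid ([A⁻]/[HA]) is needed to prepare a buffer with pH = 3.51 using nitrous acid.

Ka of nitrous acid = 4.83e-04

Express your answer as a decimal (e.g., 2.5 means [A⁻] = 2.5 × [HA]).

pKa = -log(4.83e-04) = 3.3161. pH = pKa + log([A⁻]/[HA]), so log([A⁻]/[HA]) = pH − pKa = 3.51 − 3.3161 = 0.1939. [A⁻]/[HA] = 10^(0.1939) = 1.56

[A⁻]/[HA] = 1.56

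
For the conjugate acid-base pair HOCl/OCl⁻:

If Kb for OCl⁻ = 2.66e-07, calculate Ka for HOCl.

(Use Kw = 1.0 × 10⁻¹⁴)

For a conjugate pair Ka × Kb = Kw, so Ka = Kw/Kb = 1.0 × 10⁻¹⁴ / 2.66e-07 = 3.76e-08.

K_a = 3.76e-08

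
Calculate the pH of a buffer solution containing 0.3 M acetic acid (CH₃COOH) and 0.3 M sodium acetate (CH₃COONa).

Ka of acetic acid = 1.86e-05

pKa = -log(1.86e-05) = 4.73. pH = pKa + log([A⁻]/[HA]) = 4.73 + log(0.3/0.3)

pH = 4.73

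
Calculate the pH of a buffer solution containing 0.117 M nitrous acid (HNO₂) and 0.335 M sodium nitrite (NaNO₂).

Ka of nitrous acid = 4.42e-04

pKa = -log(4.42e-04) = 3.35. pH = pKa + log([A⁻]/[HA]) = 3.35 + log(0.335/0.117)

pH = 3.81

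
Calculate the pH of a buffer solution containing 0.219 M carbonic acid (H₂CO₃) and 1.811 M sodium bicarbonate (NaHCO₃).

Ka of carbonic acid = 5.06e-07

pKa = -log(5.06e-07) = 6.30. pH = pKa + log([A⁻]/[HA]) = 6.30 + log(1.811/0.219)

pH = 7.21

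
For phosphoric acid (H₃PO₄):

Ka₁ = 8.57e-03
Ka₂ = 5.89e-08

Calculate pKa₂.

pKa₂ = -log(Ka₂) = -log(5.89e-08) = 7.23.

pK_{a2} = 7.23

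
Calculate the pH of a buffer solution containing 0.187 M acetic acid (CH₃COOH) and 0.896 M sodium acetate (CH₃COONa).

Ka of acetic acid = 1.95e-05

pKa = -log(1.95e-05) = 4.71. pH = pKa + log([A⁻]/[HA]) = 4.71 + log(0.896/0.187)

pH = 5.39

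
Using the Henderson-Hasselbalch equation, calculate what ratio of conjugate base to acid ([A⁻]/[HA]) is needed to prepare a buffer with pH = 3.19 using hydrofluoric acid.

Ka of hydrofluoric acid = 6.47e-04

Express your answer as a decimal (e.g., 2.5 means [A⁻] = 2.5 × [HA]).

pKa = -log(6.47e-04) = 3.1891. pH = pKa + log([A⁻]/[HA]), so log([A⁻]/[HA]) = pH − pKa = 3.19 − 3.1891 = 0.0009. [A⁻]/[HA] = 10^(0.0009) = 1.00

[A⁻]/[HA] = 1.00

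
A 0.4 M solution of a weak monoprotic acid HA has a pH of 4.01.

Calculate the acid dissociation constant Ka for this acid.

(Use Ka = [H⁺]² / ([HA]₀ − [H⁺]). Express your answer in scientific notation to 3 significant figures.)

[H⁺] = 10^(−pH) = 10^(−4.01) = 9.772e-05 M. For HA ⇌ H⁺ + A⁻, Ka = [H⁺][A⁻]/[HA] = [H⁺]² / ([HA]₀ − [H⁺]) = (9.772e-05)² / (0.4 − 9.772e-05) = 2.39e-08.

K_a = 2.39e-08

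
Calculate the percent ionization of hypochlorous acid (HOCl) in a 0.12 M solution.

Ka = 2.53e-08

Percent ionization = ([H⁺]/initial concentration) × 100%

Using Ka equilibrium: x² + Ka×x - Ka×C = 0. Solving: [H⁺] = 5.5087e-05. Percent = (5.5087e-05/0.12) × 100

Percent ionization = 0.0459%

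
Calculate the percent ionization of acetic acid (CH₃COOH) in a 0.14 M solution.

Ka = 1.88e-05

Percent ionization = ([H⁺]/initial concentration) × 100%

Using Ka equilibrium: x² + Ka×x - Ka×C = 0. Solving: [H⁺] = 1.6130e-03. Percent = (1.6130e-03/0.14) × 100

Percent ionization = 1.15%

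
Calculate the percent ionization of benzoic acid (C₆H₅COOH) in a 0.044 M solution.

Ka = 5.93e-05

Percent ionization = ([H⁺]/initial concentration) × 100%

Using Ka equilibrium: x² + Ka×x - Ka×C = 0. Solving: [H⁺] = 1.5859e-03. Percent = (1.5859e-03/0.044) × 100

Percent ionization = 3.6%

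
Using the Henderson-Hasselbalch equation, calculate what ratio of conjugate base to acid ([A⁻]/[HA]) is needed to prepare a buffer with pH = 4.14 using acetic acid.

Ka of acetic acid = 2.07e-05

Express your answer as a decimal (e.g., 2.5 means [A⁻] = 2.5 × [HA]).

pKa = -log(2.07e-05) = 4.6840. pH = pKa + log([A⁻]/[HA]), so log([A⁻]/[HA]) = pH − pKa = 4.14 − 4.6840 = -0.5440. [A⁻]/[HA] = 10^(-0.5440) = 0.286

[A⁻]/[HA] = 0.286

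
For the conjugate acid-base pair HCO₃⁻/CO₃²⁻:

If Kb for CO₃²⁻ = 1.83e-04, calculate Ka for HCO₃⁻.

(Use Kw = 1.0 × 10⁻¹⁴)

For a conjugate pair Ka × Kb = Kw, so Ka = Kw/Kb = 1.0 × 10⁻¹⁴ / 1.83e-04 = 5.46e-11.

K_a = 5.46e-11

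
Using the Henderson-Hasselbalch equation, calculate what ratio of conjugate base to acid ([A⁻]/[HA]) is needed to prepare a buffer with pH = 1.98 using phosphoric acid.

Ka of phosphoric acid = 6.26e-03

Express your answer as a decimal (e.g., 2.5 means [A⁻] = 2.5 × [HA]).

pKa = -log(6.26e-03) = 2.2034. pH = pKa + log([A⁻]/[HA]), so log([A⁻]/[HA]) = pH − pKa = 1.98 − 2.2034 = -0.2234. [A⁻]/[HA] = 10^(-0.2234) = 0.598

[A⁻]/[HA] = 0.598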